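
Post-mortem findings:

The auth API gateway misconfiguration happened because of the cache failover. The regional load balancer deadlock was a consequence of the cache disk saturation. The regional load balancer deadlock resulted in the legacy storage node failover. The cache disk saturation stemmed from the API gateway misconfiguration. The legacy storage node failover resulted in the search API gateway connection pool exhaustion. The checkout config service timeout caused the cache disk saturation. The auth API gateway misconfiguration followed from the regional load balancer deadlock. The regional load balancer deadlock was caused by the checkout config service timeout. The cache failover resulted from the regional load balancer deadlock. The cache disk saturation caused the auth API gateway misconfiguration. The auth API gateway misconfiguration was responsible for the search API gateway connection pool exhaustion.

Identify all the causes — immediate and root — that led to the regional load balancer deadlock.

the API gateway misconfiguration, the cache disk saturation, the checkout config service timeout

Immediate causes of the regional load balancer deadlock: the checkout config service timeout, the cache disk saturation.
Further upstream: the API gateway misconfiguration.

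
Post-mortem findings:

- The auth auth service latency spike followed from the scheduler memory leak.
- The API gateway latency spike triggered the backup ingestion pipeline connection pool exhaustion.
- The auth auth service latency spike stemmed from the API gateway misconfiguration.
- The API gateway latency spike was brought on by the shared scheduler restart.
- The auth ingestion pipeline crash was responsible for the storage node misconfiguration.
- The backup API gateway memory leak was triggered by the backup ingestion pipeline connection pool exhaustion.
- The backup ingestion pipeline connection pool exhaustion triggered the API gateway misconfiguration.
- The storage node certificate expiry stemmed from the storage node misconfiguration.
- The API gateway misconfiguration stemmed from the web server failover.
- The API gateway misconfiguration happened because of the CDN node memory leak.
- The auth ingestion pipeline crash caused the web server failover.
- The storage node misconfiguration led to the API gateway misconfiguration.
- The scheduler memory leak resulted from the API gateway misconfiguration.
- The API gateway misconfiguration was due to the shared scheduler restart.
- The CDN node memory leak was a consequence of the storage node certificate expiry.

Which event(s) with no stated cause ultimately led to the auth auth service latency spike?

the auth ingestion pipeline crash, the shared scheduler restart

Tracing upstream from the auth auth service latency spike: the auth auth service latency spike ← the API gateway misconfiguration ← the shared scheduler restart.
A separate upstream branch: the auth auth service latency spike ← the API gateway misconfiguration ← the web server failover ← the auth ingestion pipeline crash.
Each of those chain origins has no stated cause.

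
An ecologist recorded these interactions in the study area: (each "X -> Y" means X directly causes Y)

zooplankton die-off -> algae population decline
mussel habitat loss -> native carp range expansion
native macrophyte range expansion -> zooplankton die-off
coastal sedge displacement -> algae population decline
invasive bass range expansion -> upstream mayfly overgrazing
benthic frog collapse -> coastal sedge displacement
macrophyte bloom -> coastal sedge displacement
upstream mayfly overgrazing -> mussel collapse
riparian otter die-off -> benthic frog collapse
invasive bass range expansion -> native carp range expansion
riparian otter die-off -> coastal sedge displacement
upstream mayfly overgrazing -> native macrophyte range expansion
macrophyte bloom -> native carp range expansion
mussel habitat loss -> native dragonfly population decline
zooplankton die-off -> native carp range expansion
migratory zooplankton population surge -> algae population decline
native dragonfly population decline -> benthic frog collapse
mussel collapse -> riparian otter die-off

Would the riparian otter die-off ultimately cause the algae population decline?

Yes

There is a causal chain: the riparian otter die-off → the coastal sedge displacement → the algae population decline.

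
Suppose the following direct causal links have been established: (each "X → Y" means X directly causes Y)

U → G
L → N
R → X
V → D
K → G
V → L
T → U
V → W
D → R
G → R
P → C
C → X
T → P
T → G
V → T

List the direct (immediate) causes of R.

D, G

Upstream contributors include V, T, U, K, but only D, G feed directly into R.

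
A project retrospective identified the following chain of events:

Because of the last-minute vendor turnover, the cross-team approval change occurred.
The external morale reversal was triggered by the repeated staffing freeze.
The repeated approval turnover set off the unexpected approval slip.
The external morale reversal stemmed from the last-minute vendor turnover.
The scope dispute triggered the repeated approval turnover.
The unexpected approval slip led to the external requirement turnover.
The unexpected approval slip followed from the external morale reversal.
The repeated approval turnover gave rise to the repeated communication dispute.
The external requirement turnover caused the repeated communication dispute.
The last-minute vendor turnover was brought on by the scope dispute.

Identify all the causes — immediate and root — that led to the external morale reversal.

Immediate causes of the external morale reversal: the last-minute vendor turnover, the repeated staffing freeze.
Further upstream: the scope dispute.

the last-minute vendor turnover, the repeated staffing freeze, the scope dispute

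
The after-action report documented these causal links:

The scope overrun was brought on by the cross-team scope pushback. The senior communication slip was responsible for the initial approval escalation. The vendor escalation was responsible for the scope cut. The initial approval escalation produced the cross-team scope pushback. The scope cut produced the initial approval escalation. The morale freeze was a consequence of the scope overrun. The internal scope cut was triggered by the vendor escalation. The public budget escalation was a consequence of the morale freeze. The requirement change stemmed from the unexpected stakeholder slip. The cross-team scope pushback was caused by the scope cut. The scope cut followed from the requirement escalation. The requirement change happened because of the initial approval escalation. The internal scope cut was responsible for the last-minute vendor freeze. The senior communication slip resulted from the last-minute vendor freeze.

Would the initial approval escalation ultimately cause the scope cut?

The initial approval escalation leads to the cross-team scope pushback, the scope overrun, the morale freeze, the requirement change, the public budget escalation; the scope cut is not among them.

No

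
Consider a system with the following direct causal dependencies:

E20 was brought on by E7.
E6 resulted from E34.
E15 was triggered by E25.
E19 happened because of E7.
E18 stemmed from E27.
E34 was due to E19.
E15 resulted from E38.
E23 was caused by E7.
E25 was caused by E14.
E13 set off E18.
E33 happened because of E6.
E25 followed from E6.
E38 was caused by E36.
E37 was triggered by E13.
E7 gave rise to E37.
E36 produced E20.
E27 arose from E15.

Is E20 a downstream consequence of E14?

E14 leads to E25, E15, E27, E18; E20 is not among them.

No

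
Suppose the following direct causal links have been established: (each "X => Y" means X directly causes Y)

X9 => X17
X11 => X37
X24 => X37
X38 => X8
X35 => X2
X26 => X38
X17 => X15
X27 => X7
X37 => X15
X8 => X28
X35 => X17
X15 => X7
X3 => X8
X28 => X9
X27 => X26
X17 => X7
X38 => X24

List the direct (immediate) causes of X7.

X15, X17, X27

Upstream contributors include X35, X26, X11, X38, X24, X3, X8, X28, X37, X9, but only X15, X17, X27 feed directly into X7.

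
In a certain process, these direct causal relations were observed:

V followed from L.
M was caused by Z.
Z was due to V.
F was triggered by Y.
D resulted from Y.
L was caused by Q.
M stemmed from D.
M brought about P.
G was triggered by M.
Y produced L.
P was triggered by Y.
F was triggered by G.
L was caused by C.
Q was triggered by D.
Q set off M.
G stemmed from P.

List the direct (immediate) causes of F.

Upstream contributors include D, Q, L, V, Z, M, P, C, but only G, Y feed directly into F.

G, Y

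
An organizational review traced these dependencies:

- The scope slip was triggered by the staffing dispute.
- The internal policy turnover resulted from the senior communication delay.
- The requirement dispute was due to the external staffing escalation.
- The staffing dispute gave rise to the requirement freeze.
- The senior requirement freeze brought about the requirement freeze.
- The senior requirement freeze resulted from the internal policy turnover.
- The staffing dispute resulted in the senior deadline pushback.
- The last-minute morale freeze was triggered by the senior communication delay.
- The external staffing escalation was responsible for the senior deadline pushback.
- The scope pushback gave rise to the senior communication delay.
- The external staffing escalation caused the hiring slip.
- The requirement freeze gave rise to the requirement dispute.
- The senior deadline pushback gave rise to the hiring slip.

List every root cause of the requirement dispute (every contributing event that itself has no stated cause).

Tracing upstream from the requirement dispute: the requirement dispute ← the requirement freeze ← the senior requirement freeze ← the internal policy turnover ← the senior communication delay ← the scope pushback.
A separate upstream branch: the requirement dispute ← the requirement freeze ← the staffing dispute.
A separate upstream branch: the requirement dispute ← the external staffing escalation.
Each of those chain origins has no stated cause.

the external staffing escalation, the scope pushback, the staffing dispute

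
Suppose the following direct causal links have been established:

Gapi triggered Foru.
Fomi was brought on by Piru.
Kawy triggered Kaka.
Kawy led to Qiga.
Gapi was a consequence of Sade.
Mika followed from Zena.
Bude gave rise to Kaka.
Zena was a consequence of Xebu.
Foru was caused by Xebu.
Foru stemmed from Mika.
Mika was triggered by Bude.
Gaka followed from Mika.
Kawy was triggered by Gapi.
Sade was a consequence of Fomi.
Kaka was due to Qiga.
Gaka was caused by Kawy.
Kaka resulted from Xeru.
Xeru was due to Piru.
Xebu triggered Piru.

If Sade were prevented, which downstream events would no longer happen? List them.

Gapi, Kawy, Qiga

Downstream of Sade: Gapi, Foru, Kawy, Gaka, Qiga, Kaka.
Of those, still caused via another path: Foru, Gaka, Kaka.
The remainder have no surviving cause.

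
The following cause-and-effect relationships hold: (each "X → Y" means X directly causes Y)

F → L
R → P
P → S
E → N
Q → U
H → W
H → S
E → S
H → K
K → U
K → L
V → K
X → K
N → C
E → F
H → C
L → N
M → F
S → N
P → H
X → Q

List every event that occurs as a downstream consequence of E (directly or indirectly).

Direct effects: F, S, N.
2 steps out: L, C.
Not reachable from it: R, P, X, V, H, M, Q, W, K, U.

C, F, L, N, S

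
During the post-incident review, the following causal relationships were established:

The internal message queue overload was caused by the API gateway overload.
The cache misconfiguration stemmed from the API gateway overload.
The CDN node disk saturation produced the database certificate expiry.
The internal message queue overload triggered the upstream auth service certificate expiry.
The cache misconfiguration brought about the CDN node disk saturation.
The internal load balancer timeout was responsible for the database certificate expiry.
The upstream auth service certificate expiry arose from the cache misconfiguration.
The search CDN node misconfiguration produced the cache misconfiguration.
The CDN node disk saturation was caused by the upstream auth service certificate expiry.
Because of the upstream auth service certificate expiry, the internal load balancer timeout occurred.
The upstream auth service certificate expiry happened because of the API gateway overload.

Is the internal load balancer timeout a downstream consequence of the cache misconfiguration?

Yes

There is a causal chain: the cache misconfiguration → the upstream auth service certificate expiry → the internal load balancer timeout.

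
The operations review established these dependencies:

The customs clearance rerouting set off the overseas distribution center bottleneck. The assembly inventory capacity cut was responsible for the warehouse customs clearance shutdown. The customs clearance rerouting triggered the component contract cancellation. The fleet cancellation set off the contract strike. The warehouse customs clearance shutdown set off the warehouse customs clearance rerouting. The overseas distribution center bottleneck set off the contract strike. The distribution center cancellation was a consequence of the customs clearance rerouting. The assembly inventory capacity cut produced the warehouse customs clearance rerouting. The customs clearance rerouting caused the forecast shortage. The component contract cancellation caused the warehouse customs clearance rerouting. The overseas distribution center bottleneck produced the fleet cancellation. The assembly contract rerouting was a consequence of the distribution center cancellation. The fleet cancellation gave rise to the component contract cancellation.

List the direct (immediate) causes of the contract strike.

the fleet cancellation, the overseas distribution center bottleneck

Upstream contributors include the customs clearance rerouting, but only the fleet cancellation, the overseas distribution center bottleneck feed directly into the contract strike.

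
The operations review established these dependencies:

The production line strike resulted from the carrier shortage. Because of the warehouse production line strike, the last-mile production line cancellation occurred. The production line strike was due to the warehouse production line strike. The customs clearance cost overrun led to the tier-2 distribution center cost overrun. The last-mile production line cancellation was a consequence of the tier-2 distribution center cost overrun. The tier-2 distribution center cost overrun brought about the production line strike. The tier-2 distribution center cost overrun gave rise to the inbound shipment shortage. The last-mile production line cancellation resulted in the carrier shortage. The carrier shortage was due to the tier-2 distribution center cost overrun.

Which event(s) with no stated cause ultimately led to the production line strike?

the customs clearance cost overrun, the warehouse production line strike

Tracing upstream from the production line strike: the production line strike ← the tier-2 distribution center cost overrun ← the customs clearance cost overrun.
A separate upstream branch: the production line strike ← the warehouse production line strike.
Each of those chain origins has no stated cause.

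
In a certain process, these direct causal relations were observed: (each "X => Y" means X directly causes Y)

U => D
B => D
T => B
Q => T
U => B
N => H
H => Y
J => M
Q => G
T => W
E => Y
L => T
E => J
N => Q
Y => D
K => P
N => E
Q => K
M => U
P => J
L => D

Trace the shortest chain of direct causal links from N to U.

N → E
E → J
J → M
M → U
Length: 4 steps.

N → E → J → M → U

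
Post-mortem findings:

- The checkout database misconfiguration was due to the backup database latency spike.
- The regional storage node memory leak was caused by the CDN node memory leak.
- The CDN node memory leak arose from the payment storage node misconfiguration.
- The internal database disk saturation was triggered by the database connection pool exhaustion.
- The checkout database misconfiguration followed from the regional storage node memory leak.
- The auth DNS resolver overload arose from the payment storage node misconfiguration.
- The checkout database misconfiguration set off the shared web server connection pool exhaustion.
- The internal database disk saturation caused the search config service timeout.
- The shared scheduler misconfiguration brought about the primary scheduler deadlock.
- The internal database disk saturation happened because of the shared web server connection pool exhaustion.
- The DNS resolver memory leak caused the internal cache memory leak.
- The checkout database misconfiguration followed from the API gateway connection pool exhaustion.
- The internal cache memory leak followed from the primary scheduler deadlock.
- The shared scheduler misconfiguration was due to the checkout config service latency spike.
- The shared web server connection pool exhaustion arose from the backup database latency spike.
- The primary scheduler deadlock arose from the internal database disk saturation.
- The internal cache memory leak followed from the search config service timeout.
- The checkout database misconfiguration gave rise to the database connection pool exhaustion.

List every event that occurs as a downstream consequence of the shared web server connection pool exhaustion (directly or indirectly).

Direct effects: the internal database disk saturation.
2 steps out: the search config service timeout, the primary scheduler deadlock.
3 steps out: the internal cache memory leak.
Not reachable from it: the payment storage node misconfiguration, the backup database latency spike, the API gateway connection pool exhaustion, the CDN node memory leak, the checkout config service latency spike, the DNS resolver memory leak, the regional storage node memory leak, the auth DNS resolver overload, the shared scheduler misconfiguration, the checkout database misconfiguration, the database connection pool exhaustion.

the internal cache memory leak, the internal database disk saturation, the primary scheduler deadlock, the search config service timeout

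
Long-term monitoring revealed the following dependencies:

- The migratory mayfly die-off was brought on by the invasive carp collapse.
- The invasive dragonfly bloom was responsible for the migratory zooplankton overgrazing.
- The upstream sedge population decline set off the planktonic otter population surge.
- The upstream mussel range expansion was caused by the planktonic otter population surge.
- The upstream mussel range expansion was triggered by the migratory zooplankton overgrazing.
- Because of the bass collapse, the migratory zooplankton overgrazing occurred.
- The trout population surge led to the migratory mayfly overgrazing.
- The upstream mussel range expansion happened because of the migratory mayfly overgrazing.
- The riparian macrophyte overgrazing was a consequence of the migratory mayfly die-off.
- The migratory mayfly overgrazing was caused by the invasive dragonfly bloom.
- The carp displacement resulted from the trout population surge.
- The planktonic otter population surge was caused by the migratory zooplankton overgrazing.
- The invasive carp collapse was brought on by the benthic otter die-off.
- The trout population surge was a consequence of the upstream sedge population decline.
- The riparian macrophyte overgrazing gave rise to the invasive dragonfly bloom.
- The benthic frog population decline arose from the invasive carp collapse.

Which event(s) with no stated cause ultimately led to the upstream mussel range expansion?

the bass collapse, the benthic otter die-off, the upstream sedge population decline

Tracing upstream from the upstream mussel range expansion: the upstream mussel range expansion ← the migratory mayfly overgrazing ← the invasive dragonfly bloom ← the riparian macrophyte overgrazing ← the migratory mayfly die-off ← the invasive carp collapse ← the benthic otter die-off.
A separate upstream branch: the upstream mussel range expansion ← the planktonic otter population surge ← the upstream sedge population decline.
A separate upstream branch: the upstream mussel range expansion ← the migratory zooplankton overgrazing ← the bass collapse.
Each of those chain origins has no stated cause.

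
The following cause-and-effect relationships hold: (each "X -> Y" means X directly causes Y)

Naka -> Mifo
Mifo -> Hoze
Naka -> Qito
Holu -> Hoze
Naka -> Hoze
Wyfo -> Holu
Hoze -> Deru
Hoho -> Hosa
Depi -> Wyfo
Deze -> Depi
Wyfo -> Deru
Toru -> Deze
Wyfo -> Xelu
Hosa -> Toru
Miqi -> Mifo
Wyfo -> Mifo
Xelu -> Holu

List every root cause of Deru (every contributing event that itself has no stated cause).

Hoho, Miqi, Naka

Tracing upstream from Deru: Deru ← Hoze ← Mifo ← Miqi.
A separate upstream branch: Deru ← Wyfo ← Depi ← Deze ← Toru ← Hosa ← Hoho.
A separate upstream branch: Deru ← Hoze ← Naka.
Each of those chain origins has no stated cause.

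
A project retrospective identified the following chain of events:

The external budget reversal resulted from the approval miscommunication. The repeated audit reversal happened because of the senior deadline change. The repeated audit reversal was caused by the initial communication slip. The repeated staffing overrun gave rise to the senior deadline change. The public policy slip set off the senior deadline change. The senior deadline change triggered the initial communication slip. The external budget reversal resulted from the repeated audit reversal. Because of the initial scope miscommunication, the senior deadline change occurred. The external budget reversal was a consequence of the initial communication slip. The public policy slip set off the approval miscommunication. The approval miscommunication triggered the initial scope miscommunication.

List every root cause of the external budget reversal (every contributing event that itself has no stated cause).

Tracing upstream from the external budget reversal: the external budget reversal ← the approval miscommunication ← the public policy slip.
A separate upstream branch: the external budget reversal ← the initial communication slip ← the senior deadline change ← the repeated staffing overrun.
Each of those chain origins has no stated cause.

the public policy slip, the repeated staffing overrun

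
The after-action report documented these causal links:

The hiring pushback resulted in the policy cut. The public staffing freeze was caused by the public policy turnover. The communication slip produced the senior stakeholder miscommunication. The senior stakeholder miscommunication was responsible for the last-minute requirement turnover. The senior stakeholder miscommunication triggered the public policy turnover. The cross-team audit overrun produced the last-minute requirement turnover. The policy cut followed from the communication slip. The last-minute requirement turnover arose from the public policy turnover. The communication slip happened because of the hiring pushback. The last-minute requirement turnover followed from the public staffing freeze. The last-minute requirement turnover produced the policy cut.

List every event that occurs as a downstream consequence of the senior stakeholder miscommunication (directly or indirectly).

Direct effects: the public policy turnover, the last-minute requirement turnover.
2 steps out: the public staffing freeze, the policy cut.
Not reachable from it: the hiring pushback, the communication slip, the cross-team audit overrun.

the last-minute requirement turnover, the policy cut, the public policy turnover, the public staffing freeze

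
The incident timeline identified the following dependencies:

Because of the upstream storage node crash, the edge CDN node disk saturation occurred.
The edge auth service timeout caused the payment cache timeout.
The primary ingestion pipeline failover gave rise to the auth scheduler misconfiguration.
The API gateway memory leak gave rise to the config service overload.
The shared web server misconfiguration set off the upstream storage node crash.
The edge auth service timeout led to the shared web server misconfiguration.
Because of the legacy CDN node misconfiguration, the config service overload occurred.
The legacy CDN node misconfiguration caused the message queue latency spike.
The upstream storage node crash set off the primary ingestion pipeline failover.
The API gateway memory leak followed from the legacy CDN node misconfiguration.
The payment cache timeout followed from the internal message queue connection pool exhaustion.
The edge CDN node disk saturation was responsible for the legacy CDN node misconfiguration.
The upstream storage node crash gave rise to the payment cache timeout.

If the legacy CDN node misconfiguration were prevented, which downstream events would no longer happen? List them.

the API gateway memory leak, the config service overload, the message queue latency spike

Downstream of the legacy CDN node misconfiguration: the API gateway memory leak, the config service overload, the message queue latency spike.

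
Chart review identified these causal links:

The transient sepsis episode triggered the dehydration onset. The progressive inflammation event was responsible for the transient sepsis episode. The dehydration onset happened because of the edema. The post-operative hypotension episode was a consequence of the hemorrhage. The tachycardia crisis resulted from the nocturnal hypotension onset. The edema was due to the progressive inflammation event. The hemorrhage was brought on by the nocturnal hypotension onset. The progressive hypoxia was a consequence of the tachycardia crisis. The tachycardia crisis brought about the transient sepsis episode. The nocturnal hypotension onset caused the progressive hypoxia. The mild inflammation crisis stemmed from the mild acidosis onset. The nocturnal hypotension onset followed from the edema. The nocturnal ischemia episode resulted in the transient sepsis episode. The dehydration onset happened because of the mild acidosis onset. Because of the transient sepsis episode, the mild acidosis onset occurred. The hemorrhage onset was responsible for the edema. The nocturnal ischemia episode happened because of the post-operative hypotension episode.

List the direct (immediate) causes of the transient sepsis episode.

the nocturnal ischemia episode, the progressive inflammation event, the tachycardia crisis

Upstream contributors include the edema, the nocturnal hypotension onset, the hemorrhage, the post-operative hypotension episode, the hemorrhage onset, but only the nocturnal ischemia episode, the progressive inflammation event, the tachycardia crisis feed directly into the transient sepsis episode.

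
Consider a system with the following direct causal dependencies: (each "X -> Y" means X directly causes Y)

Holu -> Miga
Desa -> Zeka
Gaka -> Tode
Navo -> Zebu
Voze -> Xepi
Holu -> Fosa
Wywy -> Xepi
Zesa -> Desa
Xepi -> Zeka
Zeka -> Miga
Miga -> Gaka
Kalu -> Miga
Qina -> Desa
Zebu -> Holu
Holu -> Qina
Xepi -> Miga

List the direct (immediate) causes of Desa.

Upstream contributors include Navo, Zebu, Holu, but only Qina, Zesa feed directly into Desa.

Qina, Zesa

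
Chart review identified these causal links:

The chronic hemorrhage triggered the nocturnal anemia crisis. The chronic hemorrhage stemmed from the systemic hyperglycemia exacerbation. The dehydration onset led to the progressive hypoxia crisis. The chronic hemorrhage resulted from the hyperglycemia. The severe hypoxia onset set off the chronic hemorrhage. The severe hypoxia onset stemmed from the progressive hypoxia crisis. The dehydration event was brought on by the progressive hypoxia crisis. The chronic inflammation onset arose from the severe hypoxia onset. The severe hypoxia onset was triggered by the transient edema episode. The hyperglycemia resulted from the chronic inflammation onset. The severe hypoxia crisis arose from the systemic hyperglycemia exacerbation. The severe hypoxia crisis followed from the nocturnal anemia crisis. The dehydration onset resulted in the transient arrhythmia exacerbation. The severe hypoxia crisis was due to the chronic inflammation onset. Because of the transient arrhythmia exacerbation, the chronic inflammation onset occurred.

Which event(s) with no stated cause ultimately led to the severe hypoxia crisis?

Tracing upstream from the severe hypoxia crisis: the severe hypoxia crisis ← the chronic inflammation onset ← the transient arrhythmia exacerbation ← the dehydration onset.
A separate upstream branch: the severe hypoxia crisis ← the chronic inflammation onset ← the severe hypoxia onset ← the transient edema episode.
A separate upstream branch: the severe hypoxia crisis ← the systemic hyperglycemia exacerbation.
Each of those chain origins has no stated cause.

the dehydration onset, the systemic hyperglycemia exacerbation, the transient edema episode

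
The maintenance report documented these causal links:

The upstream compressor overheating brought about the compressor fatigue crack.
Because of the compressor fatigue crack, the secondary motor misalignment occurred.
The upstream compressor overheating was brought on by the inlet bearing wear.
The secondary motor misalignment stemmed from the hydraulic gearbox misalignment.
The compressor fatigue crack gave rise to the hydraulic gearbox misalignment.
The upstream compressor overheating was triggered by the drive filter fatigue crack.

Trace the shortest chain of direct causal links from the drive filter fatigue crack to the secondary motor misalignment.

the drive filter fatigue crack → the upstream compressor overheating
the upstream compressor overheating → the compressor fatigue crack
the compressor fatigue crack → the secondary motor misalignment
Length: 3 steps.

the drive filter fatigue crack → the upstream compressor overheating → the compressor fatigue crack → the secondary motor misalignment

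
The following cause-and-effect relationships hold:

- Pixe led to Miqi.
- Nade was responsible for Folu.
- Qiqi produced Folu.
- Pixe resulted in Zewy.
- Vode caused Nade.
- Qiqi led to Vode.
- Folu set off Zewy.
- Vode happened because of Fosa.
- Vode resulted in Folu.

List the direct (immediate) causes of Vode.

Fosa, Qiqi → Vode with nothing further upstream stated.

Fosa, Qiqi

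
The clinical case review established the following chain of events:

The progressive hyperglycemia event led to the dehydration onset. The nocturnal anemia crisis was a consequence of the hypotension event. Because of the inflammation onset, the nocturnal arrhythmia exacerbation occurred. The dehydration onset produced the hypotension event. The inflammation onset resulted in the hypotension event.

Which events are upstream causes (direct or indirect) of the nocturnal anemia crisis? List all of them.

Immediate cause of the nocturnal anemia crisis: the hypotension event.
Further upstream: the progressive hyperglycemia event, the dehydration onset, the inflammation onset.

the dehydration onset, the hypotension event, the inflammation onset, the progressive hyperglycemia event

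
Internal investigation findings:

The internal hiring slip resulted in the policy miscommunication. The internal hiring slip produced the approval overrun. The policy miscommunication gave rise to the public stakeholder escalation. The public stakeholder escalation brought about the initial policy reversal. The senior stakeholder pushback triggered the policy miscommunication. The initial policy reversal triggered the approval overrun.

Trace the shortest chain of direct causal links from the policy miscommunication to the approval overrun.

the policy miscommunication → the public stakeholder escalation
the public stakeholder escalation → the initial policy reversal
the initial policy reversal → the approval overrun
Length: 3 steps.

the policy miscommunication → the public stakeholder escalation → the initial policy reversal → the approval overrun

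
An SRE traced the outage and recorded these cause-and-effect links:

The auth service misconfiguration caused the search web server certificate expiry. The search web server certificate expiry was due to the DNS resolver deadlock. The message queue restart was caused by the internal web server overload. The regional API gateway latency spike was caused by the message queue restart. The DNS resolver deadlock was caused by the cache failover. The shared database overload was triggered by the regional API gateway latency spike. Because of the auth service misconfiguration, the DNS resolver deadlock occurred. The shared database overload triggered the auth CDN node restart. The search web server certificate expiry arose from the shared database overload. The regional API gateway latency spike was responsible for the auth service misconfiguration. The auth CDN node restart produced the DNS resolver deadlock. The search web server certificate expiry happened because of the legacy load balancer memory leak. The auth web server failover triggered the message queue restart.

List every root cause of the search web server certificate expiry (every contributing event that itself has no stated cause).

Tracing upstream from the search web server certificate expiry: the search web server certificate expiry ← the shared database overload ← the regional API gateway latency spike ← the message queue restart ← the auth web server failover.
A separate upstream branch: the search web server certificate expiry ← the shared database overload ← the regional API gateway latency spike ← the message queue restart ← the internal web server overload.
A separate upstream branch: the search web server certificate expiry ← the DNS resolver deadlock ← the cache failover.
A separate upstream branch: the search web server certificate expiry ← the legacy load balancer memory leak.
Each of those chain origins has no stated cause.

the auth web server failover, the cache failover, the internal web server overload, the legacy load balancer memory leak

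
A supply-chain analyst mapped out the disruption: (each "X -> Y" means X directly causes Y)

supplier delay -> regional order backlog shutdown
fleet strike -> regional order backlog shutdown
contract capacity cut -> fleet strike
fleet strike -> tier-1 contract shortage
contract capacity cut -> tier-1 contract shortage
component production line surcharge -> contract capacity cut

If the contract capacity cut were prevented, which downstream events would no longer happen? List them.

Downstream of the contract capacity cut: the fleet strike, the tier-1 contract shortage, the regional order backlog shutdown.
Of those, still caused via another path: the regional order backlog shutdown.
The remainder have no surviving cause.

the fleet strike, the tier-1 contract shortage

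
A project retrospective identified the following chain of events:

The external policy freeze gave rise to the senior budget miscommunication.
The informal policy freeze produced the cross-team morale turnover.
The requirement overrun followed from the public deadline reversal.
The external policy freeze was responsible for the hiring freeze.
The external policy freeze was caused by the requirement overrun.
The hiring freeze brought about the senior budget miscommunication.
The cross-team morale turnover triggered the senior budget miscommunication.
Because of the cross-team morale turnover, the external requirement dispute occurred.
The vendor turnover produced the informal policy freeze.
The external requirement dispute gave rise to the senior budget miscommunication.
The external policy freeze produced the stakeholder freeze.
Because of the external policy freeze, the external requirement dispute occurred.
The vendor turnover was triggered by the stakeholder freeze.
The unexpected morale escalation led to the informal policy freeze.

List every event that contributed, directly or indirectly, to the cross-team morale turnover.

the external policy freeze, the informal policy freeze, the public deadline reversal, the requirement overrun, the stakeholder freeze, the unexpected morale escalation, the vendor turnover

Immediate cause of the cross-team morale turnover: the informal policy freeze.
Further upstream: the public deadline reversal, the requirement overrun, the external policy freeze, the stakeholder freeze, the vendor turnover, the unexpected morale escalation.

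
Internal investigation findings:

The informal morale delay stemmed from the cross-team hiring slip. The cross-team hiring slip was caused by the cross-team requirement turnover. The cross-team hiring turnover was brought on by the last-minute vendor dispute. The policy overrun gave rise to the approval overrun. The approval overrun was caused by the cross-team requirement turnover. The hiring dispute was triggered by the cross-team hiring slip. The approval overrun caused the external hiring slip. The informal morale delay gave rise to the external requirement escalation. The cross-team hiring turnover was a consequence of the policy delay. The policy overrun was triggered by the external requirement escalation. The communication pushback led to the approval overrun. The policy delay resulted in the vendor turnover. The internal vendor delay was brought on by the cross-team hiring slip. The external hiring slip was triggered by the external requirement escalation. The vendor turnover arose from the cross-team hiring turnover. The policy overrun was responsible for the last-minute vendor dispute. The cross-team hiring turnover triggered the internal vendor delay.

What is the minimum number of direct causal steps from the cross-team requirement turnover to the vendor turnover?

7

Shortest chain: the cross-team requirement turnover → the cross-team hiring slip → the informal morale delay → the external requirement escalation → the policy overrun → the last-minute vendor dispute → the cross-team hiring turnover → the vendor turnover.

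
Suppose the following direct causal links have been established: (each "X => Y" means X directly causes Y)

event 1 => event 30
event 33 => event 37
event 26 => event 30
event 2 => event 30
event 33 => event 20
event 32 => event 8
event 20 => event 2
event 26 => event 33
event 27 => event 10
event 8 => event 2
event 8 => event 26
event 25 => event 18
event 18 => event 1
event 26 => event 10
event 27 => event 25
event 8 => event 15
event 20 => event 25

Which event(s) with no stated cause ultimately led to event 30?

Tracing upstream from event 30: event 30 ← event 26 ← event 8 ← event 32.
A separate upstream branch: event 30 ← event 1 ← event 18 ← event 25 ← event 27.
Each of those chain origins has no stated cause.

event 27, event 32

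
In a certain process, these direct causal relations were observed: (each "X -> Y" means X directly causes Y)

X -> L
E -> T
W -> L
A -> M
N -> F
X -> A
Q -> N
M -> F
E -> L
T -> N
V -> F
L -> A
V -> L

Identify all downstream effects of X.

A, F, L, M

Direct effects: L, A.
2 steps out: M.
3 steps out: F.
Not reachable from it: E, T, V, W, Q, N.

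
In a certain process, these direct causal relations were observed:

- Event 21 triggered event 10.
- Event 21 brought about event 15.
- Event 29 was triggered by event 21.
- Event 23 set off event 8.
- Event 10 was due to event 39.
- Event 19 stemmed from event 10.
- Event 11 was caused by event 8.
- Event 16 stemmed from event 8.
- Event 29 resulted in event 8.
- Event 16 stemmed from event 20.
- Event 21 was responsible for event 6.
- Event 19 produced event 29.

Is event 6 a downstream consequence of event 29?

No

Event 29 leads to event 8, event 11, event 16; event 6 is not among them.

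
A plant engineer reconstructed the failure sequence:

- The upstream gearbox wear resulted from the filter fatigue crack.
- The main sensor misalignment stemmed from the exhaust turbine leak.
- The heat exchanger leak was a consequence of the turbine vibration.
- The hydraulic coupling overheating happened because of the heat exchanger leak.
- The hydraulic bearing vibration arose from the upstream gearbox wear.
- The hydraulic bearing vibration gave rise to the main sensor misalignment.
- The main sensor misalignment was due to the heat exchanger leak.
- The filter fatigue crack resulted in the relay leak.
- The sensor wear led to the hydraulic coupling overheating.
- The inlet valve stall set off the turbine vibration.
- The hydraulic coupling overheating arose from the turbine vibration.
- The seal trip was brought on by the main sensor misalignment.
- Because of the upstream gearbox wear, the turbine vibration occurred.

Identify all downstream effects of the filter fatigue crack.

the heat exchanger leak, the hydraulic bearing vibration, the hydraulic coupling overheating, the main sensor misalignment, the relay leak, the seal trip, the turbine vibration, the upstream gearbox wear

Direct effects: the relay leak, the upstream gearbox wear.
2 steps out: the turbine vibration, the hydraulic bearing vibration.
3 steps out: the heat exchanger leak, the hydraulic coupling overheating, the main sensor misalignment.
4 steps out: the seal trip.
Not reachable from it: the inlet valve stall, the sensor wear, the exhaust turbine leak.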